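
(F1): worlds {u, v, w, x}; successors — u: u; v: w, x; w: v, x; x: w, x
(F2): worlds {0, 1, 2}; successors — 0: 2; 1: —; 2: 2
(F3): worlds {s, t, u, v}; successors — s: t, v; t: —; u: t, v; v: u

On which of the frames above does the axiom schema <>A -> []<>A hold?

(F2)

The schema corresponds to the Euclidean property: forall x forall y forall z (Rxy & Rxz -> Ryz).
(F1): fails — Rvw and Rvw but not Rww.
(F2): condition met.
(F3): fails — Rsv and Rsv but not Rvv.
Valid on: (F2).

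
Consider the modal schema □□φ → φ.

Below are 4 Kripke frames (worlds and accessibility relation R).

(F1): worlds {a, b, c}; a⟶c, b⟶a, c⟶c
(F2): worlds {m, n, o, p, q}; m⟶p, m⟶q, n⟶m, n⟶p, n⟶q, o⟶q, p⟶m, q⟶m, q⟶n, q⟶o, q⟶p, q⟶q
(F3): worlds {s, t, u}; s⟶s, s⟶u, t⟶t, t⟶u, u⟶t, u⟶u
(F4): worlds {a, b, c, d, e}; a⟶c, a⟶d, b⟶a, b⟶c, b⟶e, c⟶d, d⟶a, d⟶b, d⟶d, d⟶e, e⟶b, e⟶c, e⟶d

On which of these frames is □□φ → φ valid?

The schema corresponds to a generalized confluence (Geach) condition: ∀x ∃w (xR²w ∧ x = w).
(F1): fails — at a but no w with aR²w and a=w.
(F2): condition met.
(F3): condition met.
(F4): fails — at c but no w with cR²w and c=w.
Valid on: (F2), (F3).

(F2), (F3)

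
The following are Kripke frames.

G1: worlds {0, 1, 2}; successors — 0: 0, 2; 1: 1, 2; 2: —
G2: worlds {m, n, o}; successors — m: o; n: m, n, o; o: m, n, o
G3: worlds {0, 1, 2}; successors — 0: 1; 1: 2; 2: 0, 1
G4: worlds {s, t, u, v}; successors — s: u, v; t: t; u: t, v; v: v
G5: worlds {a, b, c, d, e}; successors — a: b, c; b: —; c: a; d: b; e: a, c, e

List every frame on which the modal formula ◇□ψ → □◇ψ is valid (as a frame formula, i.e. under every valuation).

Frame correspondent (Sahlqvist): ∀x ∀y ∀z (Rxy ∧ Rxz → ∃w (Ryw ∧ Rzw)) — i.e. convergence.
G1: fails — R00 and R02 but 0 and 2 have no common successor.
G2: condition met.
G3: fails — R20 and R21 but 0 and 1 have no common successor.
G4: fails — Ruv and Rut but v and t have no common successor.
G5: fails — Rab and Rab but b and b have no common successor.

G2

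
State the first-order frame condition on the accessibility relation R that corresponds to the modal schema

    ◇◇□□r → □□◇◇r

This is a Sahlqvist (Geach-type) schema ◇^2□^2r → □^2◇^2r.
Minimal-valuation argument: fix x; take any y with xR^2y and any z with xR^2z. Set V(r) to the set of worlds R-reachable from y in exactly 2 steps. Then □^2r holds at y, so the antecedent holds at x; validity forces ◇^2r at z, giving a w with zR^2w and yR^2w.
First-order correspondent: ∀x ∀y ∀z ((xR²y ∧ xR²z) → ∃w (yR²w ∧ zR²w)).

∀x ∀y ∀z ((xR²y ∧ xR²z) → ∃w (yR²w ∧ zR²w))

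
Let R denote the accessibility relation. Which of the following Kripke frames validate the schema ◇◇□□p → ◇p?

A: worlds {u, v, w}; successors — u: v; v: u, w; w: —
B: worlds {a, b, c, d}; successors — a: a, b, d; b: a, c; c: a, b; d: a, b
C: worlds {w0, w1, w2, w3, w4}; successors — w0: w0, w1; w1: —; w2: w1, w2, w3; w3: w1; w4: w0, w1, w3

B

Frame correspondent (Sahlqvist): ∀x ∀y (xR²y → ∃w (yR²w ∧ xRw)) — i.e. a generalized confluence (Geach) condition.
A: fails — uR²u but no t with uR²t and uRt.
B: satisfies the condition.
C: fails — w0R²w1 but no w with w1R²w and w0Rw.
Valid on: B.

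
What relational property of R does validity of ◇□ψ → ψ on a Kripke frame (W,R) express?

Symmetry

Equivalently (dual form): ψ → □◇ψ.
Suppose ψ→□◇ψ is valid. Take Rxy and set V(ψ)={x}. Then ψ at x, so □◇ψ at x, so ◇ψ at y, so some z with Ryz has ψ; z=x, i.e. Ryx.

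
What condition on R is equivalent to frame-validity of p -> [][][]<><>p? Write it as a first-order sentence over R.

forall x forall z (x R^3 z -> exists w (x = w & z R^2 w))

This is a Sahlqvist (Geach-type) schema ◇^0□^0p → □^3◇^2p.
Minimal-valuation argument: fix x; take any y with xR^0y and any z with xR^3z. Set V(p) to the set of worlds R-reachable from y in exactly 0 steps. Then □^0p holds at y, so the antecedent holds at x; validity forces ◇^2p at z, giving a w with zR^2w and yR^0w.
First-order correspondent: forall x forall z (x R^3 z -> exists w (x = w & z R^2 w)).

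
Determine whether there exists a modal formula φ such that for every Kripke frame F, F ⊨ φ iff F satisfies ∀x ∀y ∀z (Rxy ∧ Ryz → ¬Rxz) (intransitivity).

Any modally definable frame class is closed under surjective bounded morphisms.
The 7-cycle (worlds a,b,c,d,e,f,g with a→b→c→d→e→f→g→a) is intransitive. Mapping every world to a single reflexive point • is a surjective bounded morphism; the reflexive point is not intransitive (R••∧R•• but R••).
So the class is not modally definable.

No — not modally definable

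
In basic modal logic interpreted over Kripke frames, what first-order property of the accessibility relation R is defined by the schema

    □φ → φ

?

reflexivity

Suppose □φ→φ is valid. At any x set V(φ)={w : Rxw}. Then □φ holds at x, so φ holds at x, i.e. Rxx.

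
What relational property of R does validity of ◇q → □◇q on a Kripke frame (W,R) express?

Suppose ◇q→□◇q is valid. Take Rxy, Rxz and set V(q)={y}. Then ◇q at x, so □◇q at x, so ◇q at z, so some w with Rzw has q; w=y, i.e. Rzy. By symmetry of the argument, Ryz.
Conversely, any frame satisfying ∀x ∀y ∀z (Rxy ∧ Rxz → Ryz) validates the schema.
Frame condition: ∀x ∀y ∀z (Rxy ∧ Rxz → Ryz).

The Euclidean property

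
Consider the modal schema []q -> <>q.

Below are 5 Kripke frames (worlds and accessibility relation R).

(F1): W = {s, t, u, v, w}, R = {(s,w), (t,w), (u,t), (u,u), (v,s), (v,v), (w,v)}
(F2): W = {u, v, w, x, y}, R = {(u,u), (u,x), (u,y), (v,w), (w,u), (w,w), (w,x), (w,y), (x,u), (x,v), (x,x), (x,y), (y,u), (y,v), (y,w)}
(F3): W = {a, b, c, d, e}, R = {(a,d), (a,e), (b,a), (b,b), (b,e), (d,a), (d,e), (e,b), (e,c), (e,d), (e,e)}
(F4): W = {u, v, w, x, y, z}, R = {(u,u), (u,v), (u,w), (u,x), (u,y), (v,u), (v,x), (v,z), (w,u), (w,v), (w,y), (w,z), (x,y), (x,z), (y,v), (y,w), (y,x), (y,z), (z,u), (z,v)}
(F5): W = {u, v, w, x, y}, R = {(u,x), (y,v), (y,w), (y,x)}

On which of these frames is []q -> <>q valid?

(F1), (F2), (F4)

The schema corresponds to seriality: forall x exists y Rxy.
(F1): ✓.
(F2): ✓.
(F3): fails — world c has no successor.
(F4): ✓.
(F5): fails — world v has no successor.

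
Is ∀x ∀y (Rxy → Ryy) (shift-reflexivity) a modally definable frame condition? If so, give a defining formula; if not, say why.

Yes, by □(□r → r)

This is a Sahlqvist condition; the T□ axiom □(□r → r) defines it.
Suppose □(□r→r) is valid. Take Rxy and set V(r)={w : Ryw}. Then at y, □r holds; since □(□r→r) at x, □r→r at y, so r at y, i.e. Ryy.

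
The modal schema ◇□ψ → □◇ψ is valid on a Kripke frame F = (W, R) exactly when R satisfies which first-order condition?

Convergence

Suppose ◇□ψ→□◇ψ is valid. Take Rxy, Rxz and set V(ψ)={w : Ryw}. Then □ψ at y so ◇□ψ at x, so □◇ψ at x, so ◇ψ at z, giving w with Rzw and Ryw.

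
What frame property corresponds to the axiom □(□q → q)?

This schema is the T□ axiom.
Its frame correspondent is shift-reflexivity — ∀x ∀y (Rxy → Ryy).

Shift-reflexivity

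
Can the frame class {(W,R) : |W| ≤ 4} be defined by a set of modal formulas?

No — not modally definable

Any modally definable frame class is closed under disjoint unions.
Any modal formula valid on each of 5 disjoint one-world frames is valid on their disjoint union (validity is preserved under disjoint unions). Each one-world frame has |W|=1≤4, but the union has |W|=5.
So no modal formula (or set of formulas) defines exactly the |W|≤4 frames.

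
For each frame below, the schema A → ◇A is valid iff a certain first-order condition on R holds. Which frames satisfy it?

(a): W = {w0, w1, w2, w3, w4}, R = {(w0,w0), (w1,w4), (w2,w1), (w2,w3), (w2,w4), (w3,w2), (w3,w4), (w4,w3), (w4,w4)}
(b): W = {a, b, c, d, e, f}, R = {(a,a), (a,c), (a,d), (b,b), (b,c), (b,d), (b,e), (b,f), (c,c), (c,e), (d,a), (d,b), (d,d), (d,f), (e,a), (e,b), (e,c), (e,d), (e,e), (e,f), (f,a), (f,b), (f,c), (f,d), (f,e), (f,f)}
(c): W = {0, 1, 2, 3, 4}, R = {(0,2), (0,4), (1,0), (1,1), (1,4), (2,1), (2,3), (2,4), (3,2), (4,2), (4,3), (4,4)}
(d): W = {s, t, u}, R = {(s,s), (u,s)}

The schema corresponds to reflexivity: ∀x Rxx.
(a): fails — world w1 does not see itself.
(b): condition met.
(c): fails — world 0 does not see itself.
(d): fails — world t does not see itself.

(b)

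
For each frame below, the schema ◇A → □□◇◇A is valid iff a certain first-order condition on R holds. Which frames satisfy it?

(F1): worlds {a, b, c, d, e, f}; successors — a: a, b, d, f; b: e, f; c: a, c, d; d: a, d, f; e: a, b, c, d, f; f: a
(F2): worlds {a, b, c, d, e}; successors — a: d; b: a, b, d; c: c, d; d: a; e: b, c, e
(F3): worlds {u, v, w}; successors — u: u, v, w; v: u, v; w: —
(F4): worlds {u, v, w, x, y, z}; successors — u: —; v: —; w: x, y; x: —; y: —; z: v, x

The schema corresponds to a generalized confluence (Geach) condition: ∀x ∀y ∀z ((xRy ∧ xR²z) → ∃w (y = w ∧ zR²w)).
(F1): fails — bRe, bR²b but no w with e=w and bR²w.
(F2): fails — aRd, aR²a but no w with d=w and aR²w.
(F3): fails — uRu, uR²w but no t with u=t and wR²t.
(F4): holds.

(F4)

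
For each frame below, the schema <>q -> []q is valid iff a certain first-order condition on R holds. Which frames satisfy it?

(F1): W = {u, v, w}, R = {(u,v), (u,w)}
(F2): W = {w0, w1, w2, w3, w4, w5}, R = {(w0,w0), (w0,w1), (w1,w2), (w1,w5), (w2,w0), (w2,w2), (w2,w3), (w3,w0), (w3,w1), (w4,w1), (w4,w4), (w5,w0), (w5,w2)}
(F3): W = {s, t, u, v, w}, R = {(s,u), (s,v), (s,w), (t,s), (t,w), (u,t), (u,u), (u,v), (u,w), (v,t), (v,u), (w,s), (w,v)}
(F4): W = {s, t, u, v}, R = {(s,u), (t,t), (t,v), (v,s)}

Frame correspondent (Sahlqvist): forall x forall y forall z (Rxy & Rxz -> y = z) — i.e. partial functionality.
(F1): fails — u sees both v and w.
(F2): fails — w0 sees both w0 and w1.
(F3): fails — s sees both u and v.
(F4): fails — t sees both t and v.

none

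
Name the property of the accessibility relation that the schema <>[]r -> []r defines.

the Euclidean property

Equivalently (dual form): ◇r → □◇r.
Suppose ◇r→□◇r is valid. Take Rxy, Rxz and set V(r)={y}. Then ◇r at x, so □◇r at x, so ◇r at z, so some w with Rzw has r; w=y, i.e. Rzy. By symmetry of the argument, Ryz.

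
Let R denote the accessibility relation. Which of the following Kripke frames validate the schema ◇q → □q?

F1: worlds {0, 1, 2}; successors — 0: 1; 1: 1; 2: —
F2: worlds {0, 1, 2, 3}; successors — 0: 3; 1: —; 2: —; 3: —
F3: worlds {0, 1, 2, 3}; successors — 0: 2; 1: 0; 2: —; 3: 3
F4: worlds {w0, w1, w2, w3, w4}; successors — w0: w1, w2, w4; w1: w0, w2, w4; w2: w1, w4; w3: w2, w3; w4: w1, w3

This is the axiom for partial functionality; its first-order frame correspondent is ∀x ∀y ∀z (Rxy ∧ Rxz → y = z).
F1: ✓.
F2: ✓.
F3: ✓.
F4: fails — w0 sees both w1 and w2.
Valid on: F1, F2, F3.

F1, F2, F3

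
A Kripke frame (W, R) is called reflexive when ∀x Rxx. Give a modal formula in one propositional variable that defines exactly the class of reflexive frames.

□ψ → ψ

This is reflexivity; the standard corresponding axiom is T: □ψ → ψ.
Suppose □ψ→ψ is valid. At any x set V(ψ)={w : Rxw}. Then □ψ holds at x, so ψ holds at x, i.e. Rxx.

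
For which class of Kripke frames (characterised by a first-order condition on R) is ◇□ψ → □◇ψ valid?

Suppose ◇□ψ→□◇ψ is valid. Take Rxy, Rxz and set V(ψ)={w : Ryw}. Then □ψ at y so ◇□ψ at x, so □◇ψ at x, so ◇ψ at z, giving w with Rzw and Ryw.

convergence: ∀x ∀y ∀z (Rxy ∧ Rxz → ∃w (Ryw ∧ Rzw))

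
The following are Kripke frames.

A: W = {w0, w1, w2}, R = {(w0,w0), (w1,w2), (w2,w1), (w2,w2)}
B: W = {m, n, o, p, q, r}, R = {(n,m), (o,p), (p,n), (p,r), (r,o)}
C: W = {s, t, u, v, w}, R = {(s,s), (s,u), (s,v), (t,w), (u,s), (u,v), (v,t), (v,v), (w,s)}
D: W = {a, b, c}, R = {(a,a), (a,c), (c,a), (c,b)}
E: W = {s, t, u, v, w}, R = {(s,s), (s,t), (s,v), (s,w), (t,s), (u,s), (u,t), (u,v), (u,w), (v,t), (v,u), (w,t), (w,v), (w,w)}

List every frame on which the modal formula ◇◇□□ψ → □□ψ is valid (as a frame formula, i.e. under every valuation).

The schema corresponds to a generalized confluence (Geach) condition: ∀x ∀y ∀z ((xR²y ∧ xR²z) → ∃w (yR²w ∧ z = w)).
A: satisfies the condition.
B: fails — oR²n, oR²n but no w with nR²w and n=w.
C: fails — sR²t, sR²t but no w* with tR²w* and t=w*.
D: fails — aR²b, aR²a but no w with bR²w and a=w.
E: fails — sR²t, sR²u but no w* with tR²w* and u=w*.
Valid on: A.

A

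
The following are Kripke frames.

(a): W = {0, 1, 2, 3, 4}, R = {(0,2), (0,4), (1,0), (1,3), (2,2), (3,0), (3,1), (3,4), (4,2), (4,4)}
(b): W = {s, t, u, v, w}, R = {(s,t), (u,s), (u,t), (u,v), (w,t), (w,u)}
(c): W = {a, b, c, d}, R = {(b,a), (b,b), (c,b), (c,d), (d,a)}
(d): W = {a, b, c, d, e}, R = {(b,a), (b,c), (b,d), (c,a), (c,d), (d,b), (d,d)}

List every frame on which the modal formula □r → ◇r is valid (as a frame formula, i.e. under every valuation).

This is the axiom for seriality; its first-order frame correspondent is ∀x ∃y Rxy.
(a): ✓.
(b): fails — world t has no successor.
(c): fails — world a has no successor.
(d): fails — world a has no successor.
Valid on: (a).

(a)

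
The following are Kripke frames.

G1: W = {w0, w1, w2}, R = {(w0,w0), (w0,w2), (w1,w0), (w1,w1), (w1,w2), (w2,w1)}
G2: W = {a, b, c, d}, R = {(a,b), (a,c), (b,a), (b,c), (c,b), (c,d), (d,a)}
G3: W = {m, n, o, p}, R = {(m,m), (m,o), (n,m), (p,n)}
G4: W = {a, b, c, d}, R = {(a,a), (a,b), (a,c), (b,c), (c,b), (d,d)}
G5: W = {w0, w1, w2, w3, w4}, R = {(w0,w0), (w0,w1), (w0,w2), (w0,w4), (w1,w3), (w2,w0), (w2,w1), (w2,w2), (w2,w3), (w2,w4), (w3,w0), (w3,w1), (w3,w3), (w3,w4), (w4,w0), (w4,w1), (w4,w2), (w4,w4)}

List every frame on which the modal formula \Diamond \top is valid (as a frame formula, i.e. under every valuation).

The schema corresponds to seriality: \forall x \exists y Rxy.
G1: condition met.
G2: condition met.
G3: fails — world o has no successor.
G4: condition met.
G5: condition met.

G1, G2, G4, G5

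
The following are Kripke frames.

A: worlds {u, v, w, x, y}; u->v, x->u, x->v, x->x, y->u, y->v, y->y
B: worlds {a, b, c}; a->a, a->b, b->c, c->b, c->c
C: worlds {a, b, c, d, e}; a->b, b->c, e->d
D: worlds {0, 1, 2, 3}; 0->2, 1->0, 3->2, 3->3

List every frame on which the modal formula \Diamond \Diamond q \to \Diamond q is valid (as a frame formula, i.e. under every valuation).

Frame correspondent (Sahlqvist): \forall x \forall y \forall z (Rxy \wedge Ryz \to Rxz) — i.e. transitivity.
A: condition met.
B: fails — Rbc and Rcb but not Rbb.
C: fails — Rab and Rbc but not Rac.
D: fails — R10 and R02 but not R12.

A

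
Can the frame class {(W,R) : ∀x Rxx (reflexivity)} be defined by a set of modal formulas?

Yes: it is reflexivity, defined by the T schema □p → p.
Suppose □p→p is valid. At any x set V(p)={w : Rxw}. Then □p holds at x, so p holds at x, i.e. Rxx.

Yes — defined by □p → p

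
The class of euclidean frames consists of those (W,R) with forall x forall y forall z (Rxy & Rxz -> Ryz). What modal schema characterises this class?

This is the Euclidean property; the standard corresponding axiom is 5: ◇s → □◇s.

◇s → □◇s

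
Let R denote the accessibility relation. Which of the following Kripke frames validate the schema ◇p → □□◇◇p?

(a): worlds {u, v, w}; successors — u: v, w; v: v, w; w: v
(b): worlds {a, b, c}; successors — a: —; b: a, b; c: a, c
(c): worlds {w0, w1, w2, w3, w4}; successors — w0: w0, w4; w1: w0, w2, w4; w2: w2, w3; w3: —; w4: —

(a)

The schema corresponds to a generalized confluence (Geach) condition: ∀x ∀y ∀z ((xRy ∧ xR²z) → ∃w (y = w ∧ zR²w)).
(a): satisfies the condition.
(b): fails — bRa, bR²a but no w with a=w and aR²w.
(c): fails — w0Rw0, w0R²w4 but no w with w0=w and w4R²w.
Valid on: (a).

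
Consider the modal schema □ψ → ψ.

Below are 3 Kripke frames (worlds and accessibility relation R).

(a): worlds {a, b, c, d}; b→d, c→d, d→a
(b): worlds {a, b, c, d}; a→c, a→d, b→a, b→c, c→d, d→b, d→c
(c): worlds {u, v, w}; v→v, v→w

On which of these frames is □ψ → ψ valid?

Frame correspondent (Sahlqvist): ∀x Rxx — i.e. reflexivity.
(a): fails — world a does not see itself.
(b): fails — world a does not see itself.
(c): fails — world u does not see itself.

none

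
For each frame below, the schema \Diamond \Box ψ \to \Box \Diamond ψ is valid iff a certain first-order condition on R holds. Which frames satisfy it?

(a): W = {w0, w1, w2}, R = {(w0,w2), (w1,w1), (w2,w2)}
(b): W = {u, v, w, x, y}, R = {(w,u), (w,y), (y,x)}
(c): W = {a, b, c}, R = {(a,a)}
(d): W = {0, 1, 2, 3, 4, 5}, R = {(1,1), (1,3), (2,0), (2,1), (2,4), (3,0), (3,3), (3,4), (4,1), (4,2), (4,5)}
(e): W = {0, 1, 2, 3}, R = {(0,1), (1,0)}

(a), (c), (e)

This is the axiom for convergence; its first-order frame correspondent is \forall x \forall y \forall z (Rxy \wedge Rxz \to \exists w (Ryw \wedge Rzw)).
(a): holds.
(b): fails — Rwy and Rwu but y and u have no common successor.
(c): holds.
(d): fails — R20 and R20 but 0 and 0 have no common successor.
(e): holds.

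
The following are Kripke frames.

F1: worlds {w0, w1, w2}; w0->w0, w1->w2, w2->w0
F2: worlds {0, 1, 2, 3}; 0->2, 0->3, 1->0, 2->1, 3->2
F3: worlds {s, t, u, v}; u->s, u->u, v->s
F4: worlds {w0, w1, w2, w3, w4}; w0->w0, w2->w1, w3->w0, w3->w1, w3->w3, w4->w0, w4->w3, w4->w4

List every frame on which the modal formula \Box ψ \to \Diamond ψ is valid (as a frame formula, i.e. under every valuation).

F1, F2

The schema corresponds to seriality: \forall x \exists y Rxy.
F1: condition met.
F2: condition met.
F3: fails — world s has no successor.
F4: fails — world w1 has no successor.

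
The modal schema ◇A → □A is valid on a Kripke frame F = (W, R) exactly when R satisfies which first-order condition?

Suppose ◇A→□A is valid. Take Rxy, Rxz and set V(A)={y}. Then ◇A at x, so □A at x, so A at z, i.e. z=y.

partial functionality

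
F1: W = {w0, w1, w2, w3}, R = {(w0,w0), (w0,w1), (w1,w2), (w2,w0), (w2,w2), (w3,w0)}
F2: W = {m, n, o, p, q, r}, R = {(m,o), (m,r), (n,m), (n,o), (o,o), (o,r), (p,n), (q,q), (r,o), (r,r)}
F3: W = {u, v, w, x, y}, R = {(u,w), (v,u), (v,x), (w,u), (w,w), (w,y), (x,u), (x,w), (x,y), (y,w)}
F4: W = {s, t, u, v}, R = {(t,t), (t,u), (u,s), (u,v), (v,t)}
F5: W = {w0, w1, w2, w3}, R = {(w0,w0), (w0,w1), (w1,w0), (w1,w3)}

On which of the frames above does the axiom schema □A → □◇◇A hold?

Frame correspondent (Sahlqvist): ∀x ∀z (xRz → ∃w (xRw ∧ zR²w)) — i.e. a generalized confluence (Geach) condition.
F1: satisfies the condition.
F2: fails — pRn but no w with pRw and nR²w.
F3: satisfies the condition.
F4: fails — uRs but no w with uRw and sR²w.
F5: fails — w1Rw3 but no w with w1Rw and w3R²w.

F1, F3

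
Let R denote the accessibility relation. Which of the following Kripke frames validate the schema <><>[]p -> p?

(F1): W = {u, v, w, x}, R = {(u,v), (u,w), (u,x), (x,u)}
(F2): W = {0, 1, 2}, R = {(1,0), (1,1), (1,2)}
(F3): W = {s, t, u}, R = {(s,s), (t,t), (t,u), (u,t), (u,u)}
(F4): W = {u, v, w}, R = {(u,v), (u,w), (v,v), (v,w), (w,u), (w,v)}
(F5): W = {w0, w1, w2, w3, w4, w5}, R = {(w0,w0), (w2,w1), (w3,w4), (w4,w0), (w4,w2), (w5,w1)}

This is the axiom for a generalized confluence (Geach) condition; its first-order frame correspondent is forall x forall y (x R^2 y -> exists w (yRw & x = w)).
(F1): fails — uR²u but no t with uRt and u=t.
(F2): fails — 1R²0 but no w with 0Rw and 1=w.
(F3): ✓.
(F4): fails — uR²u but no t with uRt and u=t.
(F5): fails — w3R²w0 but no w with w0Rw and w3=w.

(F3)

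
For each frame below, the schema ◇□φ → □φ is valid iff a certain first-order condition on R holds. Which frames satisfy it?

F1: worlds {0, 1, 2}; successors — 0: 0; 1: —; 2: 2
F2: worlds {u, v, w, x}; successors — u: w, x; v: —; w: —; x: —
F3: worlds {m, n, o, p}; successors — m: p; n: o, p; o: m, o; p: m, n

Frame correspondent (Sahlqvist): ∀x ∀y ∀z (Rxy ∧ Rxz → Ryz) — i.e. the Euclidean property.
F1: satisfies the condition.
F2: fails — Ruw and Ruw but not Rww.
F3: fails — Rmp and Rmp but not Rpp.
Valid on: F1.

F1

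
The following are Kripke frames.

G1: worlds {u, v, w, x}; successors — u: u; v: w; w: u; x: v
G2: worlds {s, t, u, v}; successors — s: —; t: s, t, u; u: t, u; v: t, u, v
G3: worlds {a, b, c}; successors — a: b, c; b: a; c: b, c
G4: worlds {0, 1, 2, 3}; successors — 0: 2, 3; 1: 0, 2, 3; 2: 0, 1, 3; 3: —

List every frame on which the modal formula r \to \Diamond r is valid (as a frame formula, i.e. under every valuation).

Frame correspondent (Sahlqvist): \forall x \exists w (x = w \wedge xRw) — i.e. a generalized confluence (Geach) condition.
G1: fails — at v but no t with v=t and vRt.
G2: fails — at s but no w with s=w and sRw.
G3: fails — at a but no w with a=w and aRw.
G4: fails — at 0 but no w with 0=w and 0Rw.

none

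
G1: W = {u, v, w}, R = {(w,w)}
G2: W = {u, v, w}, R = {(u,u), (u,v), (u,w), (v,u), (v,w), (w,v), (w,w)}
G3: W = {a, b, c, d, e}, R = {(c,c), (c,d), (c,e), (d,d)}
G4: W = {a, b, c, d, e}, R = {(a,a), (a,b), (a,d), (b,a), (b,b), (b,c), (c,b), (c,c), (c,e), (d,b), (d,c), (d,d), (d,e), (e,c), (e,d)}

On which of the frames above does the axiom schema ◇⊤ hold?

This is the axiom for seriality; its first-order frame correspondent is ∀x ∃y Rxy.
G1: fails — world u has no successor.
G2: holds.
G3: fails — world a has no successor.
G4: holds.

G2, G4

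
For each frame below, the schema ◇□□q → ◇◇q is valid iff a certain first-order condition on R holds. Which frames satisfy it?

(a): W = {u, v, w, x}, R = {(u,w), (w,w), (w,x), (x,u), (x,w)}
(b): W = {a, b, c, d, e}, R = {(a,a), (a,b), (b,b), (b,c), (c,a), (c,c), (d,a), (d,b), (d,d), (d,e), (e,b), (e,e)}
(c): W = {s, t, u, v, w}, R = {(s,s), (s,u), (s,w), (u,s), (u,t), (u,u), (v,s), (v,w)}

(a), (b)

The schema corresponds to a generalized confluence (Geach) condition: ∀x ∀y (xRy → ∃w (yR²w ∧ xR²w)).
(a): condition met.
(b): condition met.
(c): fails — sRw but no w* with wR²w* and sR²w*.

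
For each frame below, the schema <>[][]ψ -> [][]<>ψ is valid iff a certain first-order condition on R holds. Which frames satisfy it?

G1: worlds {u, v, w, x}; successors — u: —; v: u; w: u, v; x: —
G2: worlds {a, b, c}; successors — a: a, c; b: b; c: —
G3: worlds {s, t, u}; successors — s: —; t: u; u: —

This is the axiom for a generalized confluence (Geach) condition; its first-order frame correspondent is forall x forall y forall z ((xRy & x R^2 z) -> exists w (y R^2 w & zRw)).
G1: fails — wRu, wR²u but no t with uR²t and uRt.
G2: fails — aRa, aR²c but no w with aR²w and cRw.
G3: condition met.
Valid on: G3.

G3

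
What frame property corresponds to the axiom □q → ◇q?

seriality: ∀x ∃y Rxy

Suppose □q→◇q is valid. At any x set V(q)=W. Then □q at x, so ◇q at x, so x has a successor.
The converse is a direct semantic check.
So the correspondent is seriality.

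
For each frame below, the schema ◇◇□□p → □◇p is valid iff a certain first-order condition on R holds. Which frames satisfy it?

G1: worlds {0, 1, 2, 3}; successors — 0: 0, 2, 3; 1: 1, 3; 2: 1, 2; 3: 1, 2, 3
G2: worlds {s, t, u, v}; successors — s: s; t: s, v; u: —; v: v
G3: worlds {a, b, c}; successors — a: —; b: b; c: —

G1, G3

The schema corresponds to a generalized confluence (Geach) condition: ∀x ∀y ∀z ((xR²y ∧ xRz) → ∃w (yR²w ∧ zRw)).
G1: condition met.
G2: fails — tR²s, tRv but no w with sR²w and vRw.
G3: condition met.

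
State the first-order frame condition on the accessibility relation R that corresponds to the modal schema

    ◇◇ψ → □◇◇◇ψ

∀x ∀y ∀z ((xR²y ∧ xRz) → ∃w (y = w ∧ zR³w))

This is a Sahlqvist (Geach-type) schema ◇^2□^0ψ → □^1◇^3ψ.
Minimal-valuation argument: fix x; take any y with xR^2y and any z with xR^1z. Set V(ψ) to the set of worlds R-reachable from y in exactly 0 steps. Then □^0ψ holds at y, so the antecedent holds at x; validity forces ◇^3ψ at z, giving a w with zR^3w and yR^0w.
First-order correspondent: ∀x ∀y ∀z ((xR²y ∧ xRz) → ∃w (y = w ∧ zR³w)).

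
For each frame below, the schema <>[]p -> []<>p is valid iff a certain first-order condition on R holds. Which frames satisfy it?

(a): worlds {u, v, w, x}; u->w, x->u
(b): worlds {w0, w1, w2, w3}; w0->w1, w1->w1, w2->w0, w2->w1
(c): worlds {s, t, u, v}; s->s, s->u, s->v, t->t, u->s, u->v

(b)

The schema corresponds to convergence: forall x forall y forall z (Rxy & Rxz -> exists w (Ryw & Rzw)).
(a): fails — Ruw and Ruw but w and w have no common successor.
(b): ✓.
(c): fails — Rsv and Rsv but v and v have no common successor.
Valid on: (b).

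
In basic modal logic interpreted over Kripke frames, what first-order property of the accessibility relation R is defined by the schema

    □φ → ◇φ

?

Seriality

Suppose □φ→◇φ is valid. At any x set V(φ)=W. Then □φ at x, so ◇φ at x, so x has a successor.
Conversely, any frame satisfying ∀x ∃y Rxy validates the schema.
So the correspondent is seriality.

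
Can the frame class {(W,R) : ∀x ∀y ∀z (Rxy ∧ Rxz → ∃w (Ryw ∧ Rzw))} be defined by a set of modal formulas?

Yes: it is convergence, defined by the .2 schema ◇□p → □◇p.

Definable; ◇□p → □◇p defines it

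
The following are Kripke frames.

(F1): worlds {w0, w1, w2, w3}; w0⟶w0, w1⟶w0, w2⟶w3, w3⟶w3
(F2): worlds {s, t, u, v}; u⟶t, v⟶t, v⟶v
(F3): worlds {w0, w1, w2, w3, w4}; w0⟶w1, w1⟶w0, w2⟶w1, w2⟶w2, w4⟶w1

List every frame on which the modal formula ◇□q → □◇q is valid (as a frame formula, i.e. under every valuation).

(F1)

This is the axiom for convergence; its first-order frame correspondent is ∀x ∀y ∀z (Rxy ∧ Rxz → ∃w (Ryw ∧ Rzw)).
(F1): satisfies the condition.
(F2): fails — Rut and Rut but t and t have no common successor.
(F3): fails — Rw2w1 and Rw2w2 but w1 and w2 have no common successor.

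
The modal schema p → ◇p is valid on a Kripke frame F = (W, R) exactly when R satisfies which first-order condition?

Reflexivity

This is a form of the T axiom.
It corresponds to reflexivity: ∀x Rxx.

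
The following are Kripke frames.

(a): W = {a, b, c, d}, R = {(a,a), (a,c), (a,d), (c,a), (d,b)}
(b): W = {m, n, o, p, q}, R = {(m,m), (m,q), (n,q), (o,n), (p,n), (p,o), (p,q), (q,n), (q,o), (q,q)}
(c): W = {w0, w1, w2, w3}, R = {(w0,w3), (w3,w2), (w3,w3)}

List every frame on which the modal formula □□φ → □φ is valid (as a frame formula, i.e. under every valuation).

(c)

Frame correspondent (Sahlqvist): ∀x ∀y (Rxy → ∃z (Rxz ∧ Rzy)) — i.e. density.
(a): fails — Rdb but no z with Rdz and Rzb.
(b): fails — Ron but no z with Roz and Rzn.
(c): holds.
Valid on: (c).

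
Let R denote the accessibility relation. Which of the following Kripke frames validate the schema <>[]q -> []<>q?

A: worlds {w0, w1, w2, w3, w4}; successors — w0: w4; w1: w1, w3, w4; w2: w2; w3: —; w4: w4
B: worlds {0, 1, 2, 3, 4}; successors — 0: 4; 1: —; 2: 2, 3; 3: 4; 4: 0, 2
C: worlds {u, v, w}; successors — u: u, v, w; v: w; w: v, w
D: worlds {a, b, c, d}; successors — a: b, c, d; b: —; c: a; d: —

C

The schema corresponds to convergence: forall x forall y forall z (Rxy & Rxz -> exists w (Ryw & Rzw)).
A: fails — Rw1w1 and Rw1w3 but w1 and w3 have no common successor.
B: fails — R23 and R22 but 3 and 2 have no common successor.
C: condition met.
D: fails — Rac and Rad but c and d have no common successor.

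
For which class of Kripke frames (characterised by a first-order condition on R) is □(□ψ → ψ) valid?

shift-reflexivity

Suppose □(□ψ→ψ) is valid. Take Rxy and set V(ψ)={w : Ryw}. Then at y, □ψ holds; since □(□ψ→ψ) at x, □ψ→ψ at y, so ψ at y, i.e. Ryy.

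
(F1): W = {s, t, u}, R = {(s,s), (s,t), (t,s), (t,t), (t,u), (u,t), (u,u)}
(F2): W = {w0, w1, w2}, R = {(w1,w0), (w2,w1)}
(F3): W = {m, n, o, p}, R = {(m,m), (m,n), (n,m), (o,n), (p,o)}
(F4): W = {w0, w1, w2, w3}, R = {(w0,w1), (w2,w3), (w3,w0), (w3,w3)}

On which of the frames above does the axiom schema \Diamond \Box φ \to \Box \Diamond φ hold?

(F1), (F3)

The schema corresponds to convergence: \forall x \forall y \forall z (Rxy \wedge Rxz \to \exists w (Ryw \wedge Rzw)).
(F1): ✓.
(F2): fails — Rw1w0 and Rw1w0 but w0 and w0 have no common successor.
(F3): ✓.
(F4): fails — Rw0w1 and Rw0w1 but w1 and w1 have no common successor.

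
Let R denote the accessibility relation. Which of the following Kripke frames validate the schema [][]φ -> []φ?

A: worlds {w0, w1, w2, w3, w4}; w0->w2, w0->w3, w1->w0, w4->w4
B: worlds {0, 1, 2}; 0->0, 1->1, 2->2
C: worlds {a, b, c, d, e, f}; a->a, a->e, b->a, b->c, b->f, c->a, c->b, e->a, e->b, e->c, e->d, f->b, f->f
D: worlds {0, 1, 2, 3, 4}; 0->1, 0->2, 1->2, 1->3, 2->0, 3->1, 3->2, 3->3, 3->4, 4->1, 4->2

The schema corresponds to density: forall x forall y (Rxy -> exists z (Rxz & Rzy)).
A: fails — Rw0w2 but no z with Rw0z and Rzw2.
B: holds.
C: fails — Rbc but no z with Rbz and Rzc.
D: fails — R01 but no z with R0z and Rz1.

B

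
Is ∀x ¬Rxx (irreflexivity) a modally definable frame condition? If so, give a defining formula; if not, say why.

Not definable by any modal formula

Any modally definable frame class is closed under surjective bounded morphisms.
The 3-cycle (worlds w0,w1,w2 with w0→w1→w2→w0) is irreflexive, and the map sending every world to a single reflexive point • is a surjective bounded morphism (forth: every edge maps to (•,•); back: every world has a successor). So any modal formula valid on the 3-cycle is also valid on the reflexive point, which is not irreflexive.
Hence irreflexivity is not modally definable.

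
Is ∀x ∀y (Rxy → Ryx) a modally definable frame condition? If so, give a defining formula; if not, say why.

The condition is symmetry. A defining modal formula is r → □◇r.

Definable; r → □◇r defines it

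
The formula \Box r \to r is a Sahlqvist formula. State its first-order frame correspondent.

Reflexivity

Suppose □r→r is valid. At any x set V(r)={w : Rxw}. Then □r holds at x, so r holds at x, i.e. Rxx.
Conversely, any frame satisfying \forall x Rxx validates the schema.
Frame condition: \forall x Rxx.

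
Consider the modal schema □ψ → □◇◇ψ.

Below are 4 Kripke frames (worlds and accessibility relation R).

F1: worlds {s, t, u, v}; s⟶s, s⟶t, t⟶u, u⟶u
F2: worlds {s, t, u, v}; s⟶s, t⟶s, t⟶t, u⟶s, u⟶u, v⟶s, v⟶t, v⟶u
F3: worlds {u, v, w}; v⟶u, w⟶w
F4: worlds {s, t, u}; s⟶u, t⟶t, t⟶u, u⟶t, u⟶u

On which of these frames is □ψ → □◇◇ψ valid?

The schema corresponds to a generalized confluence (Geach) condition: ∀x ∀z (xRz → ∃w (xRw ∧ zR²w)).
F1: fails — sRt but no w with sRw and tR²w.
F2: holds.
F3: fails — vRu but no t with vRt and uR²t.
F4: holds.
Valid on: F2, F4.

F2, F4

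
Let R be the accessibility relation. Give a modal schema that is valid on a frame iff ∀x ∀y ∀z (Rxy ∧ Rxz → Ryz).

This is the Euclidean property; the standard corresponding axiom is 5: ◇s → □◇s.
Suppose ◇s→□◇s is valid. Take Rxy, Rxz and set V(s)={y}. Then ◇s at x, so □◇s at x, so ◇s at z, so some w with Rzw has s; w=y, i.e. Rzy. By symmetry of the argument, Ryz.

◇s → □◇s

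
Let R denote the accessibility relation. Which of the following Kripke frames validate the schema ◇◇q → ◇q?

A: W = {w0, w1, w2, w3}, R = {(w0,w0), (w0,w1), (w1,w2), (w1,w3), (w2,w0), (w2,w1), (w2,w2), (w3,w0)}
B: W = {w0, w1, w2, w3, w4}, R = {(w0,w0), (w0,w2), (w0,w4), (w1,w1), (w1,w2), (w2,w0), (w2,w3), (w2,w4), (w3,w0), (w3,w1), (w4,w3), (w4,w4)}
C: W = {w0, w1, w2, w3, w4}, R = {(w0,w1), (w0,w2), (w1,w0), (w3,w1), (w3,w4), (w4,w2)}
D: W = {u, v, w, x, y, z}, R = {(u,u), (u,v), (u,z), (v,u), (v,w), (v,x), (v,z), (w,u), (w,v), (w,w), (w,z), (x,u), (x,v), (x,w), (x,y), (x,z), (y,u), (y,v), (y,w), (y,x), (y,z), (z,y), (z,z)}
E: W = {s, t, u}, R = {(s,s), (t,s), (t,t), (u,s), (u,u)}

This is the axiom for transitivity; its first-order frame correspondent is ∀x ∀y ∀z (Rxy ∧ Ryz → Rxz).
A: fails — Rw1w2 and Rw2w1 but not Rw1w1.
B: fails — Rw1w2 and Rw2w4 but not Rw1w4.
C: fails — Rw1w0 and Rw0w1 but not Rw1w1.
D: fails — Ruv and Rvx but not Rux.
E: satisfies the condition.

E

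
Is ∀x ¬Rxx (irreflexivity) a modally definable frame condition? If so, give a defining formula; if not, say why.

Modal frame validity is preserved under surjective bounded morphisms.
The 5-cycle (worlds w0,w1,w2,w3,w4 with w0→w1→w2→w3→w4→w0) is irreflexive, and the map sending every world to a single reflexive point • is a surjective bounded morphism (forth: every edge maps to (•,•); back: every world has a successor). So any modal formula valid on the 5-cycle is also valid on the reflexive point, which is not irreflexive.
Hence irreflexivity is not modally definable.

Not modally definable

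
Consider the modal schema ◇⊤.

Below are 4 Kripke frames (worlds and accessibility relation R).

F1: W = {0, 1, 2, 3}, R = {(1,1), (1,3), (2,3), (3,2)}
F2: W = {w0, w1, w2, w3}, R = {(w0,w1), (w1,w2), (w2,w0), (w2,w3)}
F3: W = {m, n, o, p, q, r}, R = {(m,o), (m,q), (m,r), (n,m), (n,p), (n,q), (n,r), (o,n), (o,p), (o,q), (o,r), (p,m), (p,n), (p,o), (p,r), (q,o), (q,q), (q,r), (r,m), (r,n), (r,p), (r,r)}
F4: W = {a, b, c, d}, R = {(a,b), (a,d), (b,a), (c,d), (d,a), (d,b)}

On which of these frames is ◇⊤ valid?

Frame correspondent (Sahlqvist): ∀x ∃y Rxy — i.e. seriality.
F1: fails — world 0 has no successor.
F2: fails — world w3 has no successor.
F3: satisfies the condition.
F4: satisfies the condition.

F3, F4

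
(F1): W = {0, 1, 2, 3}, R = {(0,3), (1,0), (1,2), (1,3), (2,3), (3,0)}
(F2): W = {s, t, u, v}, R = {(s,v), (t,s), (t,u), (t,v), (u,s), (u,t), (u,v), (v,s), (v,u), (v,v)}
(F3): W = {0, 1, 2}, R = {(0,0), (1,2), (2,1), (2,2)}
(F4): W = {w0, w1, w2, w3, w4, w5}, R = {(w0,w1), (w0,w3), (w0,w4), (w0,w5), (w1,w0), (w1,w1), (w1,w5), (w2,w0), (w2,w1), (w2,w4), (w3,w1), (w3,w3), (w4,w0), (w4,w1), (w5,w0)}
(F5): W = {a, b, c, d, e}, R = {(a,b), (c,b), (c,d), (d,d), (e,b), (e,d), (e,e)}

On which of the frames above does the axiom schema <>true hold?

(F1), (F2), (F3), (F4)

This is the axiom for seriality; its first-order frame correspondent is forall x exists y Rxy.
(F1): satisfies the condition.
(F2): satisfies the condition.
(F3): satisfies the condition.
(F4): satisfies the condition.
(F5): fails — world b has no successor.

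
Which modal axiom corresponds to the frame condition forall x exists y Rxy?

A defining formula is □q → ◇q (the D axiom).

□q → ◇q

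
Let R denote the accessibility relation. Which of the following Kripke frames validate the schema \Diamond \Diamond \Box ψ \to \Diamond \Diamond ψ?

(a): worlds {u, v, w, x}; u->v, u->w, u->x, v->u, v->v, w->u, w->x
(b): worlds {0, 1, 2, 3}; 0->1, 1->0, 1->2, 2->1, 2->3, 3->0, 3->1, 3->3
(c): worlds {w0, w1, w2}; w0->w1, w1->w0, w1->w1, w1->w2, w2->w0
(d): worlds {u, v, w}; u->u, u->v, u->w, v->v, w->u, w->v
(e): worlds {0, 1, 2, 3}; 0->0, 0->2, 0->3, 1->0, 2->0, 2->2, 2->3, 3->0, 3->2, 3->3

(c), (d), (e)

The schema corresponds to a generalized confluence (Geach) condition: \forall x \forall y (x R^2 y \to \exists w (yRw \wedge x R^2 w)).
(a): fails — uR²x but no t with xRt and uR²t.
(b): fails — 0R²0 but no w with 0Rw and 0R²w.
(c): condition met.
(d): condition met.
(e): condition met.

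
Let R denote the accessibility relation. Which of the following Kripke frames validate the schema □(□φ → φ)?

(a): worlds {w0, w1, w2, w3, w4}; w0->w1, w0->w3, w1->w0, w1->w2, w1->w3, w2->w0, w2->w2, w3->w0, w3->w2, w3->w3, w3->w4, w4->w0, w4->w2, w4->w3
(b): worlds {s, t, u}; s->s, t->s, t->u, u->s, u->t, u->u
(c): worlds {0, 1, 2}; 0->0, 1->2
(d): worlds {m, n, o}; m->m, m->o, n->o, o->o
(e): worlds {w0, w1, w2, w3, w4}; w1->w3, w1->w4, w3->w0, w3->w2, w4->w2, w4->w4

(d)

Frame correspondent (Sahlqvist): ∀x ∀y (Rxy → Ryy) — i.e. shift-reflexivity.
(a): fails — Rw1w0 but not Rw0w0.
(b): fails — Rut but not Rtt.
(c): fails — R12 but not R22.
(d): holds.
(e): fails — Rw3w2 but not Rw2w2.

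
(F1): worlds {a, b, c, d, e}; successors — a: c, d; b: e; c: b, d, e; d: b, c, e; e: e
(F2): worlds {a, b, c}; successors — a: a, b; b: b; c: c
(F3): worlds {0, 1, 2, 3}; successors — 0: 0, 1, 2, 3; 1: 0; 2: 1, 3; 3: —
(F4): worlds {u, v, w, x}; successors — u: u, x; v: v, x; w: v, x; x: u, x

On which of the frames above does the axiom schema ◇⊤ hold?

(F1), (F2), (F4)

This is the axiom for seriality; its first-order frame correspondent is ∀x ∃y Rxy.
(F1): satisfies the condition.
(F2): satisfies the condition.
(F3): fails — world 3 has no successor.
(F4): satisfies the condition.
Valid on: (F1), (F2), (F4).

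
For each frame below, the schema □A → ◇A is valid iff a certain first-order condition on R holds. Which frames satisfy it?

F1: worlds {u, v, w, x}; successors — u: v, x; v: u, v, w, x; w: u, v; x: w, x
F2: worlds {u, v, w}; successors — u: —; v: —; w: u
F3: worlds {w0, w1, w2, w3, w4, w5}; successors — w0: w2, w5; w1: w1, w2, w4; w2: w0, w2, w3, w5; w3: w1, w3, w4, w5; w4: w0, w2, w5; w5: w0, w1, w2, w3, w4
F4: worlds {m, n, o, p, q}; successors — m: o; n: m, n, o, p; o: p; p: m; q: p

The schema corresponds to seriality: ∀x ∃y Rxy.
F1: condition met.
F2: fails — world u has no successor.
F3: condition met.
F4: condition met.

F1, F3, F4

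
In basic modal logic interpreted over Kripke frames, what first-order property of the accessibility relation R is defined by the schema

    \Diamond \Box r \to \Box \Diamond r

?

convergence

Suppose ◇□r→□◇r is valid. Take Rxy, Rxz and set V(r)={w : Ryw}. Then □r at y so ◇□r at x, so □◇r at x, so ◇r at z, giving w with Rzw and Ryw.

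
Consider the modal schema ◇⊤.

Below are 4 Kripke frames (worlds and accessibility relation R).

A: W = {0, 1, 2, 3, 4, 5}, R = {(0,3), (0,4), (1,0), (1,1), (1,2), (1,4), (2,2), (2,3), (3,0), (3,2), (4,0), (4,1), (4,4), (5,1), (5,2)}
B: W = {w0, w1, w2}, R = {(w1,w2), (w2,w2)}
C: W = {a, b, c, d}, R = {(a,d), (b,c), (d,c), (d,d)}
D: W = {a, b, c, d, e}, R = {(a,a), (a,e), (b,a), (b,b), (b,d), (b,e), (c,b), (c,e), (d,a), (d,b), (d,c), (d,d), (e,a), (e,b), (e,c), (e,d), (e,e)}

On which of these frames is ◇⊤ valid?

Frame correspondent (Sahlqvist): ∀x ∃y Rxy — i.e. seriality.
A: satisfies the condition.
B: fails — world w0 has no successor.
C: fails — world c has no successor.
D: satisfies the condition.
Valid on: A, D.

A, D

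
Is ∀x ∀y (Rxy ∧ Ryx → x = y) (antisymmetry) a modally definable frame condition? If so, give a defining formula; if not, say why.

Modal frame validity is preserved under surjective bounded morphisms.
The 8-cycle (worlds s,t,u,v,w,x,y,z with s→t→u→v→w→x→y→z→s) is antisymmetric. Sending even-indexed worlds to • and odd-indexed worlds to ∘ is a surjective bounded morphism onto the two-world frame with •↔∘, which is not antisymmetric.
So the class is not modally definable.

Not definable by any modal formula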